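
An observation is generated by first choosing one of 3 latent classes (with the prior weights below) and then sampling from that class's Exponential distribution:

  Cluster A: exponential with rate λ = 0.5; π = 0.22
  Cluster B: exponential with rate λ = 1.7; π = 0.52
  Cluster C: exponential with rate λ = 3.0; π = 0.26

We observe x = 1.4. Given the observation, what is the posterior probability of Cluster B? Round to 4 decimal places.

Posterior ∝ prior × likelihood, so P(k | x) ∝ P(Z=k) f_k(x); normalise over all components.
Evaluate each component's likelihood at the observed value:
  p_A = 0.248293
  p_B = 0.157336
  p_C = 0.0449867
Weight by the priors:
  P(Z=A)·p_A = 0.22 × 0.248293 = 0.0546244
  P(Z=B)·p_B = 0.52 × 0.157336 = 0.0818147
  P(Z=C)·p_C = 0.26 × 0.0449867 = 0.0116965
Normaliser: 0.0546244 + 0.0818147 + 0.0116965 = 0.148136
So the posterior for Cluster B is 0.0818147 / 0.148136 ≈ 0.5523.

0.5523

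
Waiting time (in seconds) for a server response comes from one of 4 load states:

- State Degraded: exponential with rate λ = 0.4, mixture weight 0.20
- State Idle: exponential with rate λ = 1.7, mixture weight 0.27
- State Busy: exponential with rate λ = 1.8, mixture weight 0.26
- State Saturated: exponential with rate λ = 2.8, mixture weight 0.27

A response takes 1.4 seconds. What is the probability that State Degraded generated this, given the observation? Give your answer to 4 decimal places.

P(component k | x) = π_k·f_k(x) / marginal(x), where marginal(x) = Σ_j π_j·f_j(x).
Exponential densities:
  p_Degraded = 0.228484
  p_Idle = 0.157336
  p_Busy = 0.144827
  p_Saturated = 0.0555551
Unnormalised posteriors:
  π_Degraded·p_Degraded = 0.20 × 0.228484 = 0.0456967
  π_Idle·p_Idle = 0.27 × 0.157336 = 0.0424807
  π_Busy·p_Busy = 0.26 × 0.144827 = 0.0376551
  π_Saturated·p_Saturated = 0.27 × 0.0555551 = 0.0149999
Denominator: 0.0456967 + 0.0424807 + 0.0376551 + 0.0149999 = 0.140832
So the posterior for State Degraded is 0.0456967 / 0.140832 ≈ 0.3245.

0.3245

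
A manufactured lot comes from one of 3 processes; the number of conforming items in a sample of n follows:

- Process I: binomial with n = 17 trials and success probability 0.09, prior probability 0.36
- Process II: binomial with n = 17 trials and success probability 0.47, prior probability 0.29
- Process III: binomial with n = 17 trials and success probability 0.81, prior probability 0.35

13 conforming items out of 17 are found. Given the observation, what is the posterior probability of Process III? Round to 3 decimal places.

By Bayes' theorem, P(k | x) = π_k f_k(x) / Σ_j π_j f_j(x).
Binomial probabilities:
  p_I = 4.14854e-11
  p_II = 0.0102554
  p_III = 0.200399
Weight by the priors:
  π_I·p_I = 0.36 × 4.14854e-11 = 1.49347e-11
  π_II·p_II = 0.29 × 0.0102554 = 0.00297407
  π_III·p_III = 0.35 × 0.200399 = 0.0701398
Denominator: 1.49347e-11 + 0.00297407 + 0.0701398 = 0.0731139
Responsibility of Process III: 0.0701398 / 0.0731139 ≈ 0.959

0.959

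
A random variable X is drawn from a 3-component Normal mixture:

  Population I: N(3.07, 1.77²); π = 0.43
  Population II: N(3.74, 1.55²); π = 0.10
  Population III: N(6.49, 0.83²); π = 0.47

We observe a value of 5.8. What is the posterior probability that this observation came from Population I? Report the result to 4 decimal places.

0.1475

P(component k | x) = w_k·f_k(x) / marginal(x), where marginal(x) = Σ_j w_j·f_j(x).
Component likelihoods at x = 5.8:
  f_I = (1/(1.77·√(2π)))·exp(−(5.8−3.07)²/(2·1.77²)) = 0.225391·exp(-1.18946) = 0.068606
  f_II = (1/(1.55·√(2π)))·exp(−(5.8−3.74)²/(2·1.55²)) = 0.257382·exp(-0.88316) = 0.106421
  f_III = (1/(0.83·√(2π)))·exp(−(5.8−6.49)²/(2·0.83²)) = 0.480653·exp(-0.34555) = 0.340221
Multiply by the mixture weights:
  w_I·f_I = 0.43 × 0.068606 = 0.0295006
  w_II·f_II = 0.10 × 0.106421 = 0.0106421
  w_III·f_III = 0.47 × 0.340221 = 0.159904
Evidence: 0.0295006 + 0.0106421 + 0.159904 = 0.200047
P(Population I | the observation) ≈ 0.1475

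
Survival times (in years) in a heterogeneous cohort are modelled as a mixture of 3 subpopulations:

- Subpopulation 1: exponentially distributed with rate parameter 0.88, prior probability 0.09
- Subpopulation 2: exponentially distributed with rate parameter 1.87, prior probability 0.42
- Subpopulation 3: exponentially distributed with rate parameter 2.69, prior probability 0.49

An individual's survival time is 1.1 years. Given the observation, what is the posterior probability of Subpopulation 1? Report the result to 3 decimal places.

0.151

Apply Bayes' rule: the posterior for each component is proportional to its prior times its likelihood at x.
Evaluate each component's likelihood at the observed value:
  f_1 = 0.334261
  f_2 = 0.239055
  f_3 = 0.139532
Weight by the priors:
  π_1·f_1 = 0.09 × 0.334261 = 0.0300835
  π_2·f_2 = 0.42 × 0.239055 = 0.100403
  π_3·f_3 = 0.49 × 0.139532 = 0.0683709
Normaliser: 0.0300835 + 0.100403 + 0.0683709 = 0.198857
So the posterior for Subpopulation 1 is 0.0300835 / 0.198857 ≈ 0.151.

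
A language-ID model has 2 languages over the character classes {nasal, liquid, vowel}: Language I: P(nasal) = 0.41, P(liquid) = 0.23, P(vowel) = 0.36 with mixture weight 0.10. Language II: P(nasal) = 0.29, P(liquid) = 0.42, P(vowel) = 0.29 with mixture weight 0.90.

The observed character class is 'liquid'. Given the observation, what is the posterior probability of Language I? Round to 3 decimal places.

The responsibility of component k is P(Z=k) f_k(x) divided by Σ_j P(Z=j) f_j(x).
Categorical probabilities:
  p_I = P(liquid | comp) = 0.23
  p_II = P(liquid | comp) = 0.42
Unnormalised posteriors:
  P(Z=I)·p_I = 0.10 × 0.23 = 0.023
  P(Z=II)·p_II = 0.90 × 0.42 = 0.378
Sum: 0.023 + 0.378 = 0.401
P(Language I | the observation) ≈ 0.057

0.057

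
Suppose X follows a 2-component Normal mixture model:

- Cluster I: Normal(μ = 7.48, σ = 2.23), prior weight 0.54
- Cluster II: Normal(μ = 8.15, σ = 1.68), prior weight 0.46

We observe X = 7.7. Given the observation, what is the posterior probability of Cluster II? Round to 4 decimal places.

0.5229

Posterior ∝ prior × likelihood, so P(k | x) ∝ π_k f_k(x); normalise over all components.
Normal densities:
  L_I = 0.178029
  L_II = 0.229098
Prior × likelihood for each component:
  π_I·L_I = 0.54 × 0.178029 = 0.0961359
  π_II·L_II = 0.46 × 0.229098 = 0.105385
Denominator: 0.0961359 + 0.105385 = 0.201521
P(Cluster II | the observation) ≈ 0.5229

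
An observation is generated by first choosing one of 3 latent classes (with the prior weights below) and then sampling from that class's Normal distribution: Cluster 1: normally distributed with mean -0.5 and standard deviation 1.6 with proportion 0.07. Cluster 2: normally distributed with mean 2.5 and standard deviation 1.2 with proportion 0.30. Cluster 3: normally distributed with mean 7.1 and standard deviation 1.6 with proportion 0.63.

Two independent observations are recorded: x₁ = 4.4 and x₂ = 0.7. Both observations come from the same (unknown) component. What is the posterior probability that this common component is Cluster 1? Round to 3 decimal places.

Apply Bayes' rule: the posterior for each component is proportional to its prior times its likelihood at x.
Since both observations come from the same component, the likelihood for component k is f_k(x₁)·f_k(x₂).
  L_1 = [(1/(1.6·√(2π)))·exp(−(4.4−-0.5)²/(2·1.6²)) = 0.249339·exp(-4.68945) = 0.00229185] × [0.188211] = 0.000431351
  L_2 = [(1/(1.2·√(2π)))·exp(−(4.4−2.5)²/(2·1.2²)) = 0.332452·exp(-1.25347) = 0.0949189] × [0.107931] = 0.0102447
  L_3 = [(1/(1.6·√(2π)))·exp(−(4.4−7.1)²/(2·1.6²)) = 0.249339·exp(-1.42383) = 0.0600384] × [8.36439e-05] = 5.02185e-06
Prior × likelihood for each component:
  P(Z=1)·L_1 = 0.07 × 0.000431351 = 3.01946e-05
  P(Z=2)·L_2 = 0.30 × 0.0102447 = 0.00307342
  P(Z=3)·L_3 = 0.63 × 5.02185e-06 = 3.16376e-06
Evidence: 3.01946e-05 + 0.00307342 + 3.16376e-06 = 0.00310678
P(Cluster 1 | data) ≈ 0.010

0.010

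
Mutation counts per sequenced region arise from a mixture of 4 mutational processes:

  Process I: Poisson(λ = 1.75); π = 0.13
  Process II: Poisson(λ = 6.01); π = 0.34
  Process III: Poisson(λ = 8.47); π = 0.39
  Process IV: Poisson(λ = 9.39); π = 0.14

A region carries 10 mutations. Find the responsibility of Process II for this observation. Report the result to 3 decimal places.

By Bayes' theorem, P(k | x) = P(Z=k) f_k(x) / Σ_j P(Z=j) f_j(x).
Evaluate each component's likelihood at the observed value:
  L_I = 1.29004e-05
  L_II = 0.0415788
  L_III = 0.109799
  L_IV = 0.122707
Weight by the priors:
  P(Z=I)·L_I = 0.13 × 1.29004e-05 = 1.67705e-06
  P(Z=II)·L_II = 0.34 × 0.0415788 = 0.0141368
  P(Z=III)·L_III = 0.39 × 0.109799 = 0.0428215
  P(Z=IV)·L_IV = 0.14 × 0.122707 = 0.0171789
Marginal: 1.67705e-06 + 0.0141368 + 0.0428215 + 0.0171789 = 0.0741388
P(Process II | 10 mutations) = 0.0141368 / 0.0741388 ≈ 0.191

0.191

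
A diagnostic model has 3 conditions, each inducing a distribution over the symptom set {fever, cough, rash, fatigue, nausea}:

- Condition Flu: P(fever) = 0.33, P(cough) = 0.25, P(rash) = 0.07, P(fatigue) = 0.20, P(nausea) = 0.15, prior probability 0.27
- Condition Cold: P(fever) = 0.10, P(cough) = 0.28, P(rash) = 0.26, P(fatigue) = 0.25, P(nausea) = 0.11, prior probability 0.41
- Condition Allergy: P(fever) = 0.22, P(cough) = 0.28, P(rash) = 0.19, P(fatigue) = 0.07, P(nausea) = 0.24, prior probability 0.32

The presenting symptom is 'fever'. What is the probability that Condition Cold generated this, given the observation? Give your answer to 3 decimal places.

The responsibility of component k is w_k f_k(x) divided by Σ_j w_j f_j(x).
Categorical probabilities:
  p_Flu = P(fever | comp) = 0.33
  p_Cold = P(fever | comp) = 0.10
  p_Allergy = P(fever | comp) = 0.22
Prior × likelihood for each component:
  w_Flu·p_Flu = 0.27 × 0.33 = 0.0891
  w_Cold·p_Cold = 0.41 × 0.1 = 0.041
  w_Allergy·p_Allergy = 0.32 × 0.22 = 0.0704
Sum: 0.0891 + 0.041 + 0.0704 = 0.2005
Responsibility of Condition Cold: 0.041 / 0.2005 ≈ 0.204

0.204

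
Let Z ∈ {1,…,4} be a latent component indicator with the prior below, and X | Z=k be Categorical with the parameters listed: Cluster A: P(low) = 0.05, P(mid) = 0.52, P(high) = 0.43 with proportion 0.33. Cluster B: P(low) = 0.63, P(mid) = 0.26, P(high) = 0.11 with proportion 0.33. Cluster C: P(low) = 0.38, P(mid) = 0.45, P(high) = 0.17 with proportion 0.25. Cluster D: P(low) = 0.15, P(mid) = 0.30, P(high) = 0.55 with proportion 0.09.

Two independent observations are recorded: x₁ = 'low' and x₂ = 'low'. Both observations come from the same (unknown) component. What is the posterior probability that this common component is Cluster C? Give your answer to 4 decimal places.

P(component k | x) = P(Z=k)·f_k(x) / marginal(x), where marginal(x) = Σ_j P(Z=j)·f_j(x).
Since both observations come from the same component, the likelihood for component k is f_k(x₁)·f_k(x₂).
  f_A = [0.05] × [0.05] = 0.0025
  f_B = [0.63] × [0.63] = 0.3969
  f_C = [0.38] × [0.38] = 0.1444
  f_D = [0.15] × [0.15] = 0.0225
Weight by the priors:
  P(Z=A)·f_A = 0.33 × 0.0025 = 0.000825
  P(Z=B)·f_B = 0.33 × 0.3969 = 0.130977
  P(Z=C)·f_C = 0.25 × 0.1444 = 0.0361
  P(Z=D)·f_D = 0.09 × 0.0225 = 0.002025
Evidence: 0.000825 + 0.130977 + 0.0361 + 0.002025 = 0.169927
P(Cluster C | data) ≈ 0.2124

0.2124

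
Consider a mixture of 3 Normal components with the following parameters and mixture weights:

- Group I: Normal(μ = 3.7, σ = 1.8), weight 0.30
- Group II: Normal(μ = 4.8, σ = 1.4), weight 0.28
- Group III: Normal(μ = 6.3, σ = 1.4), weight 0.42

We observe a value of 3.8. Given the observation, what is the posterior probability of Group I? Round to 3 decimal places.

The responsibility of component k is w_k f_k(x) divided by Σ_j w_j f_j(x).
Evaluate each component's likelihood at the observed value:
  L_I = 0.221293
  L_II = 0.220797
  L_III = 0.057856
Weight by the priors:
  w_I·L_I = 0.30 × 0.221293 = 0.0663879
  w_II·L_II = 0.28 × 0.220797 = 0.0618231
  w_III·L_III = 0.42 × 0.057856 = 0.0242995
Normaliser: 0.0663879 + 0.0618231 + 0.0242995 = 0.15251
So the posterior for Group I is 0.0663879 / 0.15251 ≈ 0.435.

0.435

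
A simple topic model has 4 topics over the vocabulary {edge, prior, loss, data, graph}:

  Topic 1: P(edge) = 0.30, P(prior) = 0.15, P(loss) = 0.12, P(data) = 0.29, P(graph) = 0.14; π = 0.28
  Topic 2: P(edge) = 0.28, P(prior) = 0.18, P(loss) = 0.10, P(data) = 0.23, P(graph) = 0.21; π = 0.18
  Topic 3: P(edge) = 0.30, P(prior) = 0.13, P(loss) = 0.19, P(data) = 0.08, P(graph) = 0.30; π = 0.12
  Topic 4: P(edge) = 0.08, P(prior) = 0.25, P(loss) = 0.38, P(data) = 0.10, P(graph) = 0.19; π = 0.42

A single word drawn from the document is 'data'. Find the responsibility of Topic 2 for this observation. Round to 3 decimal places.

0.238

By Bayes' theorem, P(k | x) = π_k f_k(x) / Σ_j π_j f_j(x).
Categorical probabilities:
  f_1 = 0.29
  f_2 = 0.23
  f_3 = 0.08
  f_4 = 0.1
Prior × likelihood for each component:
  π_1·f_1 = 0.28 × 0.29 = 0.0812
  π_2·f_2 = 0.18 × 0.23 = 0.0414
  π_3·f_3 = 0.12 × 0.08 = 0.0096
  π_4·f_4 = 0.42 × 0.1 = 0.042
Denominator: 0.0812 + 0.0414 + 0.0096 + 0.042 = 0.1742
Responsibility of Topic 2: 0.0414 / 0.1742 ≈ 0.238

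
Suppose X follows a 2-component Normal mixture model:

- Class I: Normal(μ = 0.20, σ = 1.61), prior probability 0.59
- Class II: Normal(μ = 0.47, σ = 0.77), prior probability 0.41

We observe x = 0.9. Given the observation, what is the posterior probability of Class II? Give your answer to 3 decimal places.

Apply Bayes' rule: the posterior for each component is proportional to its prior times its likelihood at x.
Normal densities:
  L_I = 0.225442
  L_II = 0.443303
Unnormalised posteriors:
  π_I·L_I = 0.59 × 0.225442 = 0.133011
  π_II·L_II = 0.41 × 0.443303 = 0.181754
Normaliser: 0.133011 + 0.181754 = 0.314765
P(Class II | x) ≈ 0.577

0.577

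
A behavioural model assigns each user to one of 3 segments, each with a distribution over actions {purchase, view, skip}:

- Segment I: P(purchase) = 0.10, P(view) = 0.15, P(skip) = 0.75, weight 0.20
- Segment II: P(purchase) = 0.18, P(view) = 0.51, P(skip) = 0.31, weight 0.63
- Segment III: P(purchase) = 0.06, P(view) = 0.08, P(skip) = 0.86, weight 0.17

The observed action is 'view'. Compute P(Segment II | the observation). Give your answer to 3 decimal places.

The responsibility of component k is π_k f_k(x) divided by Σ_j π_j f_j(x).
Evaluate each component's likelihood at the observed value:
  f_I = 0.15
  f_II = 0.51
  f_III = 0.08
Prior × likelihood for each component:
  π_I·f_I = 0.20 × 0.15 = 0.03
  π_II·f_II = 0.63 × 0.51 = 0.3213
  π_III·f_III = 0.17 × 0.08 = 0.0136
Denominator: 0.03 + 0.3213 + 0.0136 = 0.3649
So the posterior for Segment II is 0.3213 / 0.3649 ≈ 0.881.

0.881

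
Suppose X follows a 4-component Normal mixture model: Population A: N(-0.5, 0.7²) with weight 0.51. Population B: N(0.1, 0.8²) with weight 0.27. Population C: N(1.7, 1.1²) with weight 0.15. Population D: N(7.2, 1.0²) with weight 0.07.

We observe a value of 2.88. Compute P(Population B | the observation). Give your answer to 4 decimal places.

By Bayes' theorem, P(k | x) = P(Z=k) f_k(x) / Σ_j P(Z=j) f_j(x).
Normal densities:
  p_A = 4.93176e-06
  p_B = 0.00119023
  p_C = 0.204003
  p_D = 3.53526e-05
Unnormalised posteriors:
  P(Z=A)·p_A = 0.51 × 4.93176e-06 = 2.5152e-06
  P(Z=B)·p_B = 0.27 × 0.00119023 = 0.000321362
  P(Z=C)·p_C = 0.15 × 0.204003 = 0.0306004
  P(Z=D)·p_D = 0.07 × 3.53526e-05 = 2.47468e-06
Marginal: 2.5152e-06 + 0.000321362 + 0.0306004 + 2.47468e-06 = 0.0309268
So the posterior for Population B is 0.000321362 / 0.0309268 ≈ 0.0104.

0.0104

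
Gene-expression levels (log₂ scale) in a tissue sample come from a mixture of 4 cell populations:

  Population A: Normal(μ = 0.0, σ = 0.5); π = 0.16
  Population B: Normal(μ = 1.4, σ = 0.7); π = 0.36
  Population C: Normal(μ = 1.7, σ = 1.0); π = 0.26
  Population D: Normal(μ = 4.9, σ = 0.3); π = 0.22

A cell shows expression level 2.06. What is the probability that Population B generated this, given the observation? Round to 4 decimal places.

P(component k | x) = w_k·f_k(x) / marginal(x), where marginal(x) = Σ_j w_j·f_j(x).
Component likelihoods at x = 2.06:
  L_A = (1/(0.5·√(2π)))·exp(−(2.06−0.0)²/(2·0.5²)) = 0.797885·exp(-8.48720) = 0.000164436
  L_B = (1/(0.7·√(2π)))·exp(−(2.06−1.4)²/(2·0.7²)) = 0.569918·exp(-0.44449) = 0.365403
  L_C = (1/(1.0·√(2π)))·exp(−(2.06−1.7)²/(2·1.0²)) = 0.398942·exp(-0.06480) = 0.373911
  L_D = (1/(0.3·√(2π)))·exp(−(2.06−4.9)²/(2·0.3²)) = 1.329808·exp(-44.80889) = 4.60825e-20
Prior × likelihood for each component:
  w_A·L_A = 0.16 × 0.000164436 = 2.63097e-05
  w_B·L_B = 0.36 × 0.365403 = 0.131545
  w_C·L_C = 0.26 × 0.373911 = 0.0972168
  w_D·L_D = 0.22 × 4.60825e-20 = 1.01381e-20
Normaliser: 2.63097e-05 + 0.131545 + 0.0972168 + 1.01381e-20 = 0.228788
P(Population B | the observation) ≈ 0.5750

0.5750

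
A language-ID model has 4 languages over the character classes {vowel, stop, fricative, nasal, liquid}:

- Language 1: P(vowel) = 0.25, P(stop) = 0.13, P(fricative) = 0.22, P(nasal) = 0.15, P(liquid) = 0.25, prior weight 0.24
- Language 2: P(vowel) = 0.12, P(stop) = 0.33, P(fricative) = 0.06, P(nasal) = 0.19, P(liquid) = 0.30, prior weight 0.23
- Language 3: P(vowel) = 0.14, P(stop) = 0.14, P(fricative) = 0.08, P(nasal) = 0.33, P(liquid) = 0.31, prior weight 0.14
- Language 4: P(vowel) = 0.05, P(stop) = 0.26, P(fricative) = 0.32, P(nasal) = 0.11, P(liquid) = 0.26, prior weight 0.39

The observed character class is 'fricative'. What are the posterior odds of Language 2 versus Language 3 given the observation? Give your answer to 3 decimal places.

1.232

Only the two components matter; the odds are (P(Z=i) f_i(x)) / (P(Z=j) f_j(x)).
Evaluate each component's likelihood at the observed value:
  L_1 = P(fricative | comp) = 0.22
  L_2 = P(fricative | comp) = 0.06
  L_3 = P(fricative | comp) = 0.08
  L_4 = P(fricative | comp) = 0.32
Posterior odds = (P(Z=2)·L_2) / (P(Z=3)·L_3) = (0.23·0.06) / (0.14·0.08) = 0.0138 / 0.0112 ≈ 1.232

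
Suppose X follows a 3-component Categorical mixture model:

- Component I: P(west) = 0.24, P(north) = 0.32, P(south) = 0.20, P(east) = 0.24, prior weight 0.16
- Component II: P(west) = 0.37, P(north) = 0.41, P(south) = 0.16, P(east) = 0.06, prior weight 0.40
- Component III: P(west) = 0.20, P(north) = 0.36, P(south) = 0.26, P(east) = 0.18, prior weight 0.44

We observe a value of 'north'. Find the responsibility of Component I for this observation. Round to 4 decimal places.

0.1370

By Bayes' theorem, P(k | x) = π_k f_k(x) / Σ_j π_j f_j(x).
Evaluate each component's likelihood at the observed value:
  L_I = P(north | comp) = 0.32
  L_II = P(north | comp) = 0.41
  L_III = P(north | comp) = 0.36
Weight by the priors:
  π_I·L_I = 0.16 × 0.32 = 0.0512
  π_II·L_II = 0.40 × 0.41 = 0.164
  π_III·L_III = 0.44 × 0.36 = 0.1584
Marginal: 0.0512 + 0.164 + 0.1584 = 0.3736
P(Component I | data) = 0.0512 / 0.3736 ≈ 0.1370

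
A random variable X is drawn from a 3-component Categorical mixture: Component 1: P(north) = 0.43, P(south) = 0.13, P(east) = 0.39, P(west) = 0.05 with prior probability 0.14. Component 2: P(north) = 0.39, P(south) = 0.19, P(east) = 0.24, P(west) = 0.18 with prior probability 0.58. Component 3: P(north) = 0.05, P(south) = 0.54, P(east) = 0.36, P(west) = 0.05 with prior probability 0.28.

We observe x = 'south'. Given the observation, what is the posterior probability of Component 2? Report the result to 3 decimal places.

By Bayes' theorem, P(k | x) = π_k f_k(x) / Σ_j π_j f_j(x).
Evaluate each component's likelihood at the observed value:
  p_1 = 0.13
  p_2 = 0.19
  p_3 = 0.54
Multiply by the mixture weights:
  π_1·p_1 = 0.14 × 0.13 = 0.0182
  π_2·p_2 = 0.58 × 0.19 = 0.1102
  π_3·p_3 = 0.28 × 0.54 = 0.1512
Normaliser: 0.0182 + 0.1102 + 0.1512 = 0.2796
So the posterior for Component 2 is 0.1102 / 0.2796 ≈ 0.394.

0.394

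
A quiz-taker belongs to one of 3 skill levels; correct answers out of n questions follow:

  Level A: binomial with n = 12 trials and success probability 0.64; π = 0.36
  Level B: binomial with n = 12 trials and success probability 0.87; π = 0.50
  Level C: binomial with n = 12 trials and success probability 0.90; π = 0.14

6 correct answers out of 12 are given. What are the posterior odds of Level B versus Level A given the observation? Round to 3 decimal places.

The posterior odds equal the prior odds times the likelihood ratio: (w_i/w_j)·(f_i(x)/f_j(x)).
Evaluate each component's likelihood at the observed value:
  L_A = C(12,6)·0.64^6·0.36^6 = 924·0.0687195·0.00217678 = 0.138219
  L_B = C(12,6)·0.87^6·0.13^6 = 924·0.433626·4.82681e-06 = 0.00193396
  L_C = C(12,6)·0.90^6·0.10^6 = 924·0.531441·1e-06 = 0.000491051
Odds = (0.50/0.36) × (0.00193396/0.138219) = 1.38889 × 0.013992 ≈ 0.019

0.019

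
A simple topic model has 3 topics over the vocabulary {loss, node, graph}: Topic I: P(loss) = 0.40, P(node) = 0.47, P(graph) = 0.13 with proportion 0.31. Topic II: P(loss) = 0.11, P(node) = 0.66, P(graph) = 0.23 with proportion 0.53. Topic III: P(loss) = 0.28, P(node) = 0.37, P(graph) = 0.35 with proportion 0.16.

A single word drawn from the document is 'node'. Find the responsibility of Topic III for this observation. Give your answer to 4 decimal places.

Apply Bayes' rule: the posterior for each component is proportional to its prior times its likelihood at x.
Component likelihoods at x = 'node':
  p_I = 0.47
  p_II = 0.66
  p_III = 0.37
Prior × likelihood for each component:
  w_I·p_I = 0.31 × 0.47 = 0.1457
  w_II·p_II = 0.53 × 0.66 = 0.3498
  w_III·p_III = 0.16 × 0.37 = 0.0592
Normaliser: 0.1457 + 0.3498 + 0.0592 = 0.5547
Responsibility of Topic III: 0.0592 / 0.5547 ≈ 0.1067

0.1067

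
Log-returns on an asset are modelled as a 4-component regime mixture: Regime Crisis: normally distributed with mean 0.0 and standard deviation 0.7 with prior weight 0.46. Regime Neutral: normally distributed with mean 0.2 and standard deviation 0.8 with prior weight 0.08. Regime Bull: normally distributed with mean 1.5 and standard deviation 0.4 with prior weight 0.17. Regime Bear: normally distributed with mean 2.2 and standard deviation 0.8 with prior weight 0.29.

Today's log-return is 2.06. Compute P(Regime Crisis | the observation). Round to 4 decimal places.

Posterior ∝ prior × likelihood, so P(k | x) ∝ P(Z=k) f_k(x); normalise over all components.
Component likelihoods at x = 2.06:
  L_Crisis = (1/(0.7·√(2π)))·exp(−(2.06−0.0)²/(2·0.7²)) = 0.569918·exp(-4.33020) = 0.00750288
  L_Neutral = (1/(0.8·√(2π)))·exp(−(2.06−0.2)²/(2·0.8²)) = 0.498678·exp(-2.70281) = 0.0334198
  L_Bull = (1/(0.4·√(2π)))·exp(−(2.06−1.5)²/(2·0.4²)) = 0.997356·exp(-0.98000) = 0.374319
  L_Bear = (1/(0.8·√(2π)))·exp(−(2.06−2.2)²/(2·0.8²)) = 0.498678·exp(-0.01531) = 0.4911
Multiply by the mixture weights:
  P(Z=Crisis)·L_Crisis = 0.46 × 0.00750288 = 0.00345133
  P(Z=Neutral)·L_Neutral = 0.08 × 0.0334198 = 0.00267358
  P(Z=Bull)·L_Bull = 0.17 × 0.374319 = 0.0636342
  P(Z=Bear)·L_Bear = 0.29 × 0.4911 = 0.142419
Sum: 0.00345133 + 0.00267358 + 0.0636342 + 0.142419 = 0.212178
P(Regime Crisis | the observation) = 0.00345133 / 0.212178 ≈ 0.0163

0.0163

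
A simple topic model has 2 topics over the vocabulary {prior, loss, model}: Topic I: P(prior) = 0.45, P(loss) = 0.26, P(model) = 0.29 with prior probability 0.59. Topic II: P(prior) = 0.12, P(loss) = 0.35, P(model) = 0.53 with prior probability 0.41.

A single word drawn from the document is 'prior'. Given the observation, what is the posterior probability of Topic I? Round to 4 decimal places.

P(component k | x) = P(Z=k)·f_k(x) / marginal(x), where marginal(x) = Σ_j P(Z=j)·f_j(x).
Component likelihoods at x = 'prior':
  p_I = 0.45
  p_II = 0.12
Multiply by the mixture weights:
  P(Z=I)·p_I = 0.59 × 0.45 = 0.2655
  P(Z=II)·p_II = 0.41 × 0.12 = 0.0492
Denominator: 0.2655 + 0.0492 = 0.3147
P(Topic I | data) = 0.2655 / 0.3147 ≈ 0.8437

0.8437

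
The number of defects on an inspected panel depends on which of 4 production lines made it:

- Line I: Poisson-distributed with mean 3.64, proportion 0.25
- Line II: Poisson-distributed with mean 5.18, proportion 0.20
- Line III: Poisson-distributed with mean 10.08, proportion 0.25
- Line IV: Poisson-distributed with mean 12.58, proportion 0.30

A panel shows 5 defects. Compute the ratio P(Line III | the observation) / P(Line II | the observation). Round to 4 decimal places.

0.2597

Posterior odds = (π_i f_i(x)) / (π_j f_j(x)); the normalising sum cancels.
Poisson probabilities:
  p_I = e^(−3.64)·3.64^5/5! = 0.139796
  p_II = e^(−5.18)·5.18^5/5! = 0.174913
  p_III = e^(−10.08)·10.08^5/5! = 0.036344
  p_IV = e^(−12.58)·12.58^5/5! = 0.00903228
Posterior odds = (π_III·p_III) / (π_II·p_II) = (0.25·0.036344) / (0.20·0.174913) = 0.00908601 / 0.0349826 ≈ 0.2597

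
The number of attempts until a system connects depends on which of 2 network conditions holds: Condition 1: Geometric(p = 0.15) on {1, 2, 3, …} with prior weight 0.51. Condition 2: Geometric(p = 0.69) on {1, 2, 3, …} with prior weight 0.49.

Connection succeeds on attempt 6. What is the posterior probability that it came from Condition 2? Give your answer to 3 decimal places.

0.028

The responsibility of component k is π_k f_k(x) divided by Σ_j π_j f_j(x).
Component likelihoods at x = 6:
  L_1 = 0.15·(1−0.15)^5 = 0.15·0.443705 = 0.0665558
  L_2 = 0.69·(1−0.69)^5 = 0.69·0.00286292 = 0.00197541
Weight by the priors:
  π_1·L_1 = 0.51 × 0.0665558 = 0.0339435
  π_2·L_2 = 0.49 × 0.00197541 = 0.000967952
Denominator: 0.0339435 + 0.000967952 = 0.0349114
Responsibility of Condition 2: 0.000967952 / 0.0349114 ≈ 0.028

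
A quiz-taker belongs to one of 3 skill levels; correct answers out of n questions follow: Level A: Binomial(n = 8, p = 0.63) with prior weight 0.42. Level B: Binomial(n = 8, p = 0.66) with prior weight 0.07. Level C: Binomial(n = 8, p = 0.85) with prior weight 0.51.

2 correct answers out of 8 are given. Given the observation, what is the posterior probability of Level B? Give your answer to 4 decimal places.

By Bayes' theorem, P(k | x) = π_k f_k(x) / Σ_j π_j f_j(x).
Binomial probabilities:
  p_A = C(8,2)·0.63^2·0.37^6 = 28·0.3969·0.00256573 = 0.0285134
  p_B = C(8,2)·0.66^2·0.34^6 = 28·0.4356·0.0015448 = 0.0188417
  p_C = C(8,2)·0.85^2·0.15^6 = 28·0.7225·1.13906e-05 = 0.000230432
Multiply by the mixture weights:
  π_A·p_A = 0.42 × 0.0285134 = 0.0119756
  π_B·p_B = 0.07 × 0.0188417 = 0.00131892
  π_C·p_C = 0.51 × 0.000230432 = 0.00011752
Evidence: 0.0119756 + 0.00131892 + 0.00011752 = 0.0134121
P(Level B | the observation) ≈ 0.0983

0.0983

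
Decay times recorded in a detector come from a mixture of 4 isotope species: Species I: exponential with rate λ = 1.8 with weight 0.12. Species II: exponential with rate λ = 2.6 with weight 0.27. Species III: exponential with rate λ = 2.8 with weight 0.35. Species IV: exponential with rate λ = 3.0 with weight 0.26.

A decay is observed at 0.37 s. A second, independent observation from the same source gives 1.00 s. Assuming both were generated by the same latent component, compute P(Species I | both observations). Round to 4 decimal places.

By Bayes' theorem, P(k | x) = w_k f_k(x) / Σ_j w_j f_j(x).
Since both observations come from the same component, the likelihood for component k is f_k(x₁)·f_k(x₂).
  L_I = [0.924767] × [0.297538] = 0.275153
  L_II = [0.993532] × [0.193111] = 0.191862
  L_III = [0.99364] × [0.170268] = 0.169185
  L_IV = [0.988677] × [0.149361] = 0.14767
Unnormalised posteriors:
  w_I·L_I = 0.12 × 0.275153 = 0.0330184
  w_II·L_II = 0.27 × 0.191862 = 0.0518028
  w_III·L_III = 0.35 × 0.169185 = 0.0592148
  w_IV·L_IV = 0.26 × 0.14767 = 0.0383942
Evidence: 0.0330184 + 0.0518028 + 0.0592148 + 0.0383942 = 0.18243
P(Species I | x₁,x₂) ≈ 0.1810

0.1810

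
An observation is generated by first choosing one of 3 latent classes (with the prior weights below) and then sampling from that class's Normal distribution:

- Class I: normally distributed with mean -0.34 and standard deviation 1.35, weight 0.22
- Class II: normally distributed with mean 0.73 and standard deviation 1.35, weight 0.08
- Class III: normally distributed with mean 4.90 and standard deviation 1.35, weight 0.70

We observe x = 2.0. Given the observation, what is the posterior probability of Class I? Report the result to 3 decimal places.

0.288

Posterior ∝ prior × likelihood, so P(k | x) ∝ w_k f_k(x); normalise over all components.
Component likelihoods at x = 2.0:
  p_I = 0.0657915
  p_II = 0.189846
  p_III = 0.0294132
Prior × likelihood for each component:
  w_I·p_I = 0.22 × 0.0657915 = 0.0144741
  w_II·p_II = 0.08 × 0.189846 = 0.0151877
  w_III·p_III = 0.70 × 0.0294132 = 0.0205892
Denominator: 0.0144741 + 0.0151877 + 0.0205892 = 0.050251
Responsibility of Class I: 0.0144741 / 0.050251 ≈ 0.288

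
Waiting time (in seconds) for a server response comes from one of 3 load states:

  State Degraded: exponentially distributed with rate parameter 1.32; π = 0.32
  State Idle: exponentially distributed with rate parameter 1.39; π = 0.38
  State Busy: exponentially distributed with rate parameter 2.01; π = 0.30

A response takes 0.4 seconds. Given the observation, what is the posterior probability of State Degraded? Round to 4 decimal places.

0.3031

By Bayes' theorem, P(k | x) = π_k f_k(x) / Σ_j π_j f_j(x).
Evaluate each component's likelihood at the observed value:
  p_Degraded = 0.778514
  p_Idle = 0.797163
  p_Busy = 0.899546
Weight by the priors:
  π_Degraded·p_Degraded = 0.32 × 0.778514 = 0.249124
  π_Idle·p_Idle = 0.38 × 0.797163 = 0.302922
  π_Busy·p_Busy = 0.30 × 0.899546 = 0.269864
Denominator: 0.249124 + 0.302922 + 0.269864 = 0.82191
So the posterior for State Degraded is 0.249124 / 0.82191 ≈ 0.3031.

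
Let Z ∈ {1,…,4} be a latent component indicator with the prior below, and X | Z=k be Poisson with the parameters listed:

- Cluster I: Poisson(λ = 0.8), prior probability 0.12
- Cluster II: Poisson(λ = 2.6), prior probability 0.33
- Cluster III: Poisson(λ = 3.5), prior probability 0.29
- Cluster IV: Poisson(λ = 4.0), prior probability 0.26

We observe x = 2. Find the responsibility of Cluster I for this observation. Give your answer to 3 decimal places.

By Bayes' theorem, P(k | x) = π_k f_k(x) / Σ_j π_j f_j(x).
Poisson probabilities:
  L_I = 0.143785
  L_II = 0.251045
  L_III = 0.184959
  L_IV = 0.146525
Weight by the priors:
  π_I·L_I = 0.12 × 0.143785 = 0.0172542
  π_II·L_II = 0.33 × 0.251045 = 0.0828447
  π_III·L_III = 0.29 × 0.184959 = 0.0536381
  π_IV·L_IV = 0.26 × 0.146525 = 0.0380965
Sum: 0.0172542 + 0.0828447 + 0.0536381 + 0.0380965 = 0.191834
So the posterior for Cluster I is 0.0172542 / 0.191834 ≈ 0.090.

0.090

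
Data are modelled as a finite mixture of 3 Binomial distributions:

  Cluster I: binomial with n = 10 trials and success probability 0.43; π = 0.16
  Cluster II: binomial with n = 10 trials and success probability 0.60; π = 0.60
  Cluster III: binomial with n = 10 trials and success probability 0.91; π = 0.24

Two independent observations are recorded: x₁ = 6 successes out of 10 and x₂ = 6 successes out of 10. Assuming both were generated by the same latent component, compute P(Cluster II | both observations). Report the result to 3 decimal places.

Apply Bayes' rule: the posterior for each component is proportional to its prior times its likelihood at x.
Since both observations come from the same component, the likelihood for component k is f_k(x₁)·f_k(x₂).
  f_I = [C(10,6)·0.43^6·0.57^4 = 210·0.00632136·0.10556 = 0.140129] × [0.140129] = 0.0196363
  f_II = [C(10,6)·0.60^6·0.40^4 = 210·0.046656·0.0256 = 0.250823] × [0.250823] = 0.062912
  f_III = [C(10,6)·0.91^6·0.09^4 = 210·0.567869·6.561e-05 = 0.00782416] × [0.00782416] = 6.12175e-05
Prior × likelihood for each component:
  w_I·f_I = 0.16 × 0.0196363 = 0.0031418
  w_II·f_II = 0.60 × 0.062912 = 0.0377472
  w_III·f_III = 0.24 × 6.12175e-05 = 1.46922e-05
Evidence: 0.0031418 + 0.0377472 + 1.46922e-05 = 0.0409037
Responsibility of Cluster II: 0.0377472 / 0.0409037 ≈ 0.923

0.923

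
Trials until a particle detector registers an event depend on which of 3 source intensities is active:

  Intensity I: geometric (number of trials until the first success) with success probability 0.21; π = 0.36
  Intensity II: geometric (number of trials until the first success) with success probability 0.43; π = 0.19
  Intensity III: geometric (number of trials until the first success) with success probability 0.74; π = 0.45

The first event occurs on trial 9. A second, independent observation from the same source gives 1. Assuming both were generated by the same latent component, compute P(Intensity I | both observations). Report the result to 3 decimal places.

P(component k | x) = π_k·f_k(x) / marginal(x), where marginal(x) = Σ_j π_j·f_j(x).
Since both observations come from the same component, the likelihood for component k is f_k(x₁)·f_k(x₂).
  p_I = [0.0318593] × [0.21] = 0.00669045
  p_II = [0.00479145] × [0.43] = 0.00206033
  p_III = [1.54532e-05] × [0.74] = 1.14354e-05
Multiply by the mixture weights:
  π_I·p_I = 0.36 × 0.00669045 = 0.00240856
  π_II·p_II = 0.19 × 0.00206033 = 0.000391462
  π_III·p_III = 0.45 × 1.14354e-05 = 5.14592e-06
Evidence: 0.00240856 + 0.000391462 + 5.14592e-06 = 0.00280517
Responsibility of Intensity I: 0.00240856 / 0.00280517 ≈ 0.859

0.859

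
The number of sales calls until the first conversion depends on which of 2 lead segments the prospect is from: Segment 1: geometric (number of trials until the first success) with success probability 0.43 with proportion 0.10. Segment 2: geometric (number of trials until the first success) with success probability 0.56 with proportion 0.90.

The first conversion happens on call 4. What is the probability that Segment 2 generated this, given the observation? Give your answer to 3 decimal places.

0.844

Apply Bayes' rule: the posterior for each component is proportional to its prior times its likelihood at x.
Component likelihoods at x = 4:
  p_1 = 0.079633
  p_2 = 0.047703
Weight by the priors:
  π_1·p_1 = 0.10 × 0.079633 = 0.0079633
  π_2·p_2 = 0.90 × 0.047703 = 0.0429327
Marginal: 0.0079633 + 0.0429327 = 0.050896
So the posterior for Segment 2 is 0.0429327 / 0.050896 ≈ 0.844.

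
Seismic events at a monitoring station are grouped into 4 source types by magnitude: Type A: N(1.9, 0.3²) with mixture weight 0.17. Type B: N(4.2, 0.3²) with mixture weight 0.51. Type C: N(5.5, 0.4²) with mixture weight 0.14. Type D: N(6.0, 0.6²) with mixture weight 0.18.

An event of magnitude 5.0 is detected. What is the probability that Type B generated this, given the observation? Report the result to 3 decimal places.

0.171

P(component k | x) = π_k·f_k(x) / marginal(x), where marginal(x) = Σ_j π_j·f_j(x).
Evaluate each component's likelihood at the observed value:
  p_A = 8.65544e-24
  p_B = 0.0379866
  p_C = 0.456623
  p_D = 0.165795
Prior × likelihood for each component:
  π_A·p_A = 0.17 × 8.65544e-24 = 1.47142e-24
  π_B·p_B = 0.51 × 0.0379866 = 0.0193732
  π_C·p_C = 0.14 × 0.456623 = 0.0639272
  π_D·p_D = 0.18 × 0.165795 = 0.0298431
Denominator: 1.47142e-24 + 0.0193732 + 0.0639272 + 0.0298431 = 0.113143
Responsibility of Type B: 0.0193732 / 0.113143 ≈ 0.171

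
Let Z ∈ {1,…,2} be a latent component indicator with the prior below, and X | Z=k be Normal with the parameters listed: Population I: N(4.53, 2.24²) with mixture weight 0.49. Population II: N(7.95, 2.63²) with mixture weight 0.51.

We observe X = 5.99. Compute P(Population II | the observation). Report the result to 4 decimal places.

By Bayes' theorem, P(k | x) = π_k f_k(x) / Σ_j π_j f_j(x).
Normal densities:
  p_I = 0.144017
  p_II = 0.114909
Prior × likelihood for each component:
  π_I·p_I = 0.49 × 0.144017 = 0.0705681
  π_II·p_II = 0.51 × 0.114909 = 0.0586033
Normaliser: 0.0705681 + 0.0586033 = 0.129171
Responsibility of Population II: 0.0586033 / 0.129171 ≈ 0.4537

0.4537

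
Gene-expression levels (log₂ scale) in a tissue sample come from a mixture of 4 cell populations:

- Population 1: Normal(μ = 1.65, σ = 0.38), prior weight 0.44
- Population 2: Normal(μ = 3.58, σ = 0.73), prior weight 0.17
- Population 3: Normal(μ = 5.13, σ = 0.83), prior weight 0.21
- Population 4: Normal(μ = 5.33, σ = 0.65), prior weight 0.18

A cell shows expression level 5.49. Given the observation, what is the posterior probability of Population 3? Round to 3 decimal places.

P(component k | x) = w_k·f_k(x) / marginal(x), where marginal(x) = Σ_j w_j·f_j(x).
Normal densities:
  f_1 = 7.0282e-23
  f_2 = 0.0178259
  f_3 = 0.437503
  f_4 = 0.595442
Unnormalised posteriors:
  w_1·f_1 = 0.44 × 7.0282e-23 = 3.09241e-23
  w_2·f_2 = 0.17 × 0.0178259 = 0.0030304
  w_3·f_3 = 0.21 × 0.437503 = 0.0918756
  w_4·f_4 = 0.18 × 0.595442 = 0.10718
Evidence: 3.09241e-23 + 0.0030304 + 0.0918756 + 0.10718 = 0.202086
P(Population 3 | x) ≈ 0.455

0.455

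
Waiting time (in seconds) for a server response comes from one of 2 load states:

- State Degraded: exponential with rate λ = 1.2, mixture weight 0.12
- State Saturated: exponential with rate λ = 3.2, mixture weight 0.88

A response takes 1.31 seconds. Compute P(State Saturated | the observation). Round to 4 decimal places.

Posterior ∝ prior × likelihood, so P(k | x) ∝ P(Z=k) f_k(x); normalise over all components.
Evaluate each component's likelihood at the observed value:
  p_Degraded = 1.2·e^(−1.2·1.31) = 1.2·e^(−1.5720) = 0.249155
  p_Saturated = 3.2·e^(−3.2·1.31) = 3.2·e^(−4.1920) = 0.0483713
Multiply by the mixture weights:
  P(Z=Degraded)·p_Degraded = 0.12 × 0.249155 = 0.0298986
  P(Z=Saturated)·p_Saturated = 0.88 × 0.0483713 = 0.0425667
Normaliser: 0.0298986 + 0.0425667 = 0.0724654
P(State Saturated | 1.31 seconds) ≈ 0.5874

0.5874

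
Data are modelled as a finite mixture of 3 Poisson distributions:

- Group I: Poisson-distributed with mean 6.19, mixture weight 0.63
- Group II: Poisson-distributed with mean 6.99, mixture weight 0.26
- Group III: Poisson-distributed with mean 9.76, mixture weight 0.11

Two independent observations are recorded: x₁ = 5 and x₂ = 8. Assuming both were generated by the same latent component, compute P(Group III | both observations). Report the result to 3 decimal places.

0.035

The responsibility of component k is π_k f_k(x) divided by Σ_j π_j f_j(x).
Since both observations come from the same component, the likelihood for component k is f_k(x₁)·f_k(x₂).
  L_I = [e^(−6.19)·6.19^5/5! = 0.155235] × [0.109578] = 0.0170103
  L_II = [e^(−6.99)·6.99^5/5! = 0.128081] × [0.13019] = 0.016675
  L_III = [e^(−9.76)·9.76^5/5! = 0.0425945] × [0.117859] = 0.00502016
Unnormalised posteriors:
  π_I·L_I = 0.63 × 0.0170103 = 0.0107165
  π_II·L_II = 0.26 × 0.016675 = 0.00433549
  π_III·L_III = 0.11 × 0.00502016 = 0.000552218
Normaliser: 0.0107165 + 0.00433549 + 0.000552218 = 0.0156042
So the posterior for Group III is 0.000552218 / 0.0156042 ≈ 0.035.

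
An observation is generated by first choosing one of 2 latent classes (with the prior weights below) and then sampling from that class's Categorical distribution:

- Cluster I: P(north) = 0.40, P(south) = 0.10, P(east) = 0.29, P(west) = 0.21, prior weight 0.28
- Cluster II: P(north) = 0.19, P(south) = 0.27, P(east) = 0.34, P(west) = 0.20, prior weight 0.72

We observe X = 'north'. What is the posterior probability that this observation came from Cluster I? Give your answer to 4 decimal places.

Apply Bayes' rule: the posterior for each component is proportional to its prior times its likelihood at x.
Categorical probabilities:
  L_I = 0.4
  L_II = 0.19
Multiply by the mixture weights:
  w_I·L_I = 0.28 × 0.4 = 0.112
  w_II·L_II = 0.72 × 0.19 = 0.1368
Normaliser: 0.112 + 0.1368 = 0.2488
P(Cluster I | data) ≈ 0.4502

0.4502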